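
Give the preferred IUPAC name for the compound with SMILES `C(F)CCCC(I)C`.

1-fluoro-5-iodohexane

The parent chain contains 6 carbons (hexane).
Number the chain so that the substituent locant set {1,5} is lower than {2,6} at the first point of difference.
With this numbering: a fluoro group at C-1; an iodo group at C-5.
Prefixes are listed alphabetically: fluoro, iodo.
Assembling the pieces gives 1-fluoro-5-iodohexane.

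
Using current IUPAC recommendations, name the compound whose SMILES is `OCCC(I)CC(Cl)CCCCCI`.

Counting along the main chain through the –OH group gives 10 carbons: the parent is decane.
The principal characteristic group is an alcohol (–OH), named with the suffix -ol.
Choose the numbering such that numbering from this end puts the hydroxyl group at C-1 rather than C-10.
That gives the hydroxyl at C-1; a chloro group at C-5; iodo groups at C-3 and C-10.
Prefixes are listed alphabetically: chloro, iodo.
The name is 5-chloro-3,10-diiododecan-1-ol.

5-chloro-3,10-diiododecan-1-ol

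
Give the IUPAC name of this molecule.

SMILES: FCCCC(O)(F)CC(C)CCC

The longest carbon chain that includes the –OH group has 9 carbons, so the parent hydride is nonane.
An alcohol (–OH) is the principal characteristic group, giving the suffix -ol.
Choose the numbering such that numbering from this end puts the hydroxyl group at C-4 rather than C-6.
This places the hydroxyl at C-4; fluoro groups at C-1 and C-4; a methyl group at C-6.
Substituent prefixes are cited in alphabetical order (multiplying prefixes like di-/tri- are ignored for ordering).
Putting it together: 1,4-difluoro-6-methylnonan-4-ol.

1,4-difluoro-6-methylnonan-4-ol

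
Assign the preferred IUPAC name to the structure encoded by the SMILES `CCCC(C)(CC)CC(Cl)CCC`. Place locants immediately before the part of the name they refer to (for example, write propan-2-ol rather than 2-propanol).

The parent chain contains 9 carbons (nonane).
The numbering direction is chosen so that the substituent locant set {4,4,6} is lower than {4,6,6} at the first point of difference.
With this numbering: a chloro group at C-6; an ethyl group at C-4; a methyl group at C-4.
Prefixes are listed alphabetically: chloro, ethyl, methyl.
The name is 6-chloro-4-ethyl-4-methylnonane.

6-chloro-4-ethyl-4-methylnonane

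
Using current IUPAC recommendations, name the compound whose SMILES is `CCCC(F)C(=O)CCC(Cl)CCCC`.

8-chloro-4-fluorododecan-5-one

The longest chain bearing the carbonyl is 12 carbons long (dodecane).
The principal characteristic group is a ketone (C=O on an internal carbon), named with the suffix -one.
The numbering direction is chosen so that numbering from this end puts the carbonyl group at C-5 rather than C-8.
With this numbering: the carbonyl at C-5; a chloro group at C-8; a fluoro group at C-4.
The substituents are ordered alphabetically, ignoring any di-/tri- multipliers.
Putting it together: 8-chloro-4-fluorododecan-5-one.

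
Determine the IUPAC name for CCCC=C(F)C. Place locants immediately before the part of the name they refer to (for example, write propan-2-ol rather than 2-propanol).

2-fluorohex-2-ene

The longest chain bearing the multiple bond is 6 carbons long (hexane).
A C=C double bond in the chain gives the infix -ene-.
Choose the numbering such that numbering from this end puts the double bond at C-2 rather than C-4.
With this numbering: the double bond between C-2 and C-3; a fluoro group at C-2.
Putting it together: 2-fluorohex-2-ene.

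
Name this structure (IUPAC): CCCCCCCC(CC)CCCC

The longest carbon chain is 12 atoms: the parent is dodecane.
Number the chain so that the substituent locant set {5} is lower than {8} at the first point of difference.
This places an ethyl group at C-5.
Assembling the pieces gives 5-ethyldodecane.

5-ethyldodecane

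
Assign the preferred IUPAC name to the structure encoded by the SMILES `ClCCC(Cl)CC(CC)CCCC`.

The parent chain contains 9 carbons (nonane).
Choose the numbering such that the substituent locant set {1,3,5} is lower than {5,7,9} at the first point of difference.
With this numbering: chloro groups at C-1 and C-3; an ethyl group at C-5.
Substituent prefixes are cited in alphabetical order (multiplying prefixes like di-/tri- are ignored for ordering).
The name is 1,3-dichloro-5-ethylnonane.

1,3-dichloro-5-ethylnonane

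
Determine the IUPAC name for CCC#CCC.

hex-3-yne

The longest chain bearing the multiple bond is 6 carbons long (hexane).
A C≡C triple bond in the chain gives the infix -yne-.
Numbering from either end gives identical locants here.
That gives the triple bond between C-3 and C-4.
The name is hex-3-yne.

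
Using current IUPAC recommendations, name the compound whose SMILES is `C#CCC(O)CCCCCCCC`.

The longest chain bearing the –OH group and the multiple bond is 12 carbons long (dodecane).
The highest-priority functional group is an alcohol (–OH), so the name ends in -ol.
There is one C≡C triple bond, indicated by the ending -yne.
Choose the numbering such that numbering from this end puts the hydroxyl group at C-4 rather than C-9.
This places the hydroxyl at C-4; the triple bond between C-1 and C-2.
Assembling the pieces gives dodec-1-yn-4-ol.

dodec-1-yn-4-ol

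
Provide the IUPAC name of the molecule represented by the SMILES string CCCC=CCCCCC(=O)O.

Counting along the main chain through the –COOH group and the multiple bond gives 10 carbons: the parent is decane.
A carboxylic acid (terminal –COOH) is the principal characteristic group, giving the suffix -oic acid.
There is one C=C double bond, indicated by the ending -ene.
Choose the numbering such that the carboxylic acid carbon is C-1 by definition.
This places the double bond between C-6 and C-7.
Putting it together: dec-6-enoic acid.

dec-6-enoic acid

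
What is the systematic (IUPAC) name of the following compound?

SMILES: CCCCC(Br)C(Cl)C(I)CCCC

The parent chain contains 11 carbons (undecane).
Number the chain so that the locant sets are identical either way, so the alphabetically earlier bromo substituent takes the lower locant (5 rather than 7).
With this numbering: a bromo group at C-5; a chloro group at C-6; an iodo group at C-7.
Substituent prefixes are cited in alphabetical order (multiplying prefixes like di-/tri- are ignored for ordering).
Assembling the pieces gives 5-bromo-6-chloro-7-iodoundecane.

5-bromo-6-chloro-7-iodoundecane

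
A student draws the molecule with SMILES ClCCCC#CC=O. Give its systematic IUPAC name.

6-chlorohex-2-ynal

The longest carbon chain that includes the –CHO group and the multiple bond has 6 carbons, so the parent hydride is hexane.
The principal characteristic group is an aldehyde (terminal –CHO), named with the suffix -al.
The chain contains a C≡C triple bond, so the unsaturation ending is -yne.
Number the chain so that the aldehyde carbon is C-1 by definition.
That gives the triple bond between C-2 and C-3; a chloro group at C-6.
Putting it together: 6-chlorohex-2-ynal.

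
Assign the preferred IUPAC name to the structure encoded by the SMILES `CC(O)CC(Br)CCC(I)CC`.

4-bromo-7-iodononan-2-ol

The longest chain bearing the –OH group is 9 carbons long (nonane).
An alcohol (–OH) is the principal characteristic group, giving the suffix -ol.
The numbering direction is chosen so that numbering from this end puts the hydroxyl group at C-2 rather than C-8.
This places the hydroxyl at C-2; a bromo group at C-4; an iodo group at C-7.
The substituents are ordered alphabetically, ignoring any di-/tri- multipliers.
Assembling the pieces gives 4-bromo-7-iodononan-2-ol.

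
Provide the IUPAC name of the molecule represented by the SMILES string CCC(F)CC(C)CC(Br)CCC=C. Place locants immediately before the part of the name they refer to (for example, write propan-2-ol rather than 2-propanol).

The longest carbon chain that includes the multiple bond has 11 carbons, so the parent hydride is undecane.
A C=C double bond in the chain gives the infix -ene-.
Number the chain so that numbering from this end puts the double bond at C-1 rather than C-10.
With this numbering: the double bond between C-1 and C-2; a bromo group at C-5; a fluoro group at C-9; a methyl group at C-7.
The substituents are ordered alphabetically, ignoring any di-/tri- multipliers.
The name is 5-bromo-9-fluoro-7-methylundec-1-ene.

5-bromo-9-fluoro-7-methylundec-1-ene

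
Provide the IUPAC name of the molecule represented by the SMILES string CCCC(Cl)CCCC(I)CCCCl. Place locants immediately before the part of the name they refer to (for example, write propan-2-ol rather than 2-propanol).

1,8-dichloro-4-iodoundecane

The parent chain contains 11 carbons (undecane).
Number the chain so that the substituent locant set {1,4,8} is lower than {4,8,11} at the first point of difference.
That gives chloro groups at C-1 and C-8; an iodo group at C-4.
The substituents are ordered alphabetically, ignoring any di-/tri- multipliers.
Assembling the pieces gives 1,8-dichloro-4-iodoundecane.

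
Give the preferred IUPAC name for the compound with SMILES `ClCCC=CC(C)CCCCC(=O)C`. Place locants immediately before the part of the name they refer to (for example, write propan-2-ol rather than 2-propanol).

The longest chain bearing the carbonyl and the multiple bond is 11 carbons long (undecane).
The principal characteristic group is a ketone (C=O on an internal carbon), named with the suffix -one.
A C=C double bond in the chain gives the infix -ene-.
Number the chain so that numbering from this end puts the carbonyl group at C-2 rather than C-10.
With this numbering: the carbonyl at C-2; the double bond between C-8 and C-9; a chloro group at C-11; a methyl group at C-7.
The substituents are ordered alphabetically, ignoring any di-/tri- multipliers.
Assembling the pieces gives 11-chloro-7-methylundec-8-en-2-one.

11-chloro-7-methylundec-8-en-2-one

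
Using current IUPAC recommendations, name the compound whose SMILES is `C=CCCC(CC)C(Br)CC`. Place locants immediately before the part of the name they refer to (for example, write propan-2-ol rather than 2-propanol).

6-bromo-5-ethyloct-1-ene

The longest chain bearing the multiple bond is 8 carbons long (octane).
A C=C double bond in the chain gives the infix -ene-.
Number the chain so that numbering from this end puts the double bond at C-1 rather than C-7.
This places the double bond between C-1 and C-2; a bromo group at C-6; an ethyl group at C-5.
Prefixes are listed alphabetically: bromo, ethyl.
The name is 6-bromo-5-ethyloct-1-ene.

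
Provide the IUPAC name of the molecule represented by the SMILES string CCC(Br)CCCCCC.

The parent chain contains 9 carbons (nonane).
Number the chain so that the substituent locant set {3} is lower than {7} at the first point of difference.
That gives a bromo group at C-3.
Assembling the pieces gives 3-bromononane.

3-bromononane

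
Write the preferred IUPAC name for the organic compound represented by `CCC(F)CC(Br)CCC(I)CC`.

The longest continuous carbon chain has 10 atoms, so the parent hydride is decane.
Number the chain so that the substituent locant set {3,5,8} is lower than {3,6,8} at the first point of difference.
With this numbering: a bromo group at C-5; a fluoro group at C-3; an iodo group at C-8.
Substituent prefixes are cited in alphabetical order (multiplying prefixes like di-/tri- are ignored for ordering).
The name is 5-bromo-3-fluoro-8-iododecane.

5-bromo-3-fluoro-8-iododecane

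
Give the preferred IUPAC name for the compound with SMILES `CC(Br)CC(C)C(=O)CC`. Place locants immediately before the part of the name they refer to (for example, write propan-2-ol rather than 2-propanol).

6-bromo-4-methylheptan-3-one

Counting along the main chain through the carbonyl gives 7 carbons: the parent is heptane.
The highest-priority functional group is a ketone (C=O on an internal carbon), so the name ends in -one.
Choose the numbering such that numbering from this end puts the carbonyl group at C-3 rather than C-5.
This places the carbonyl at C-3; a bromo group at C-6; a methyl group at C-4.
Prefixes are listed alphabetically: bromo, methyl.
The name is 6-bromo-4-methylheptan-3-one.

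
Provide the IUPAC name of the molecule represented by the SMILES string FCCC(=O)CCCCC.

The longest carbon chain that includes the carbonyl has 8 carbons, so the parent hydride is octane.
The principal characteristic group is a ketone (C=O on an internal carbon), named with the suffix -one.
Choose the numbering such that numbering from this end puts the carbonyl group at C-3 rather than C-6.
With this numbering: the carbonyl at C-3; a fluoro group at C-1.
The name is 1-fluorooctan-3-one.

1-fluorooctan-3-one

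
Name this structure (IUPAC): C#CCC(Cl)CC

4-chlorohex-1-yne

The longest chain bearing the multiple bond is 6 carbons long (hexane).
The chain contains a C≡C triple bond, so the unsaturation ending is -yne.
The numbering direction is chosen so that numbering from this end puts the triple bond at C-1 rather than C-5.
This places the triple bond between C-1 and C-2; a chloro group at C-4.
Assembling the pieces gives 4-chlorohex-1-yne.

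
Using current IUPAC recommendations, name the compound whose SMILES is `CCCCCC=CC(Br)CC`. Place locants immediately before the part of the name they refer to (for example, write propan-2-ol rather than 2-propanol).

The longest chain bearing the multiple bond is 10 carbons long (decane).
The chain contains a C=C double bond, so the unsaturation ending is -ene.
The numbering direction is chosen so that numbering from this end puts the double bond at C-4 rather than C-6.
That gives the double bond between C-4 and C-5; a bromo group at C-3.
Putting it together: 3-bromodec-4-ene.

3-bromodec-4-ene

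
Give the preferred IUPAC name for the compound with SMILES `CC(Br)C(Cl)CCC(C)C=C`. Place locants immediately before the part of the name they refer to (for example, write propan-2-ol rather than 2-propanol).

7-bromo-6-chloro-3-methyloct-1-ene

The longest carbon chain that includes the multiple bond has 8 carbons, so the parent hydride is octane.
A C=C double bond in the chain gives the infix -ene-.
The numbering direction is chosen so that numbering from this end puts the double bond at C-1 rather than C-7.
This places the double bond between C-1 and C-2; a bromo group at C-7; a chloro group at C-6; a methyl group at C-3.
Substituent prefixes are cited in alphabetical order (multiplying prefixes like di-/tri- are ignored for ordering).
Putting it together: 7-bromo-6-chloro-3-methyloct-1-ene.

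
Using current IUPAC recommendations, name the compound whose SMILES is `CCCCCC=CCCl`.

1-chlorooct-2-ene

Counting along the main chain through the multiple bond gives 8 carbons: the parent is octane.
The chain contains a C=C double bond, so the unsaturation ending is -ene.
Number the chain so that numbering from this end puts the double bond at C-2 rather than C-6.
This places the double bond between C-2 and C-3; a chloro group at C-1.
Putting it together: 1-chlorooct-2-ene.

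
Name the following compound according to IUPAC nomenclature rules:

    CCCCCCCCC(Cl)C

The parent chain contains 10 carbons (decane).
Number the chain so that the substituent locant set {2} is lower than {9} at the first point of difference.
With this numbering: a chloro group at C-2.
Assembling the pieces gives 2-chlorodecane.

2-chlorodecane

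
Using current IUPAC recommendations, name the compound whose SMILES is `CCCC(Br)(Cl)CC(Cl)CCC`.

The longest continuous carbon chain has 9 atoms, so the parent hydride is nonane.
The numbering direction is chosen so that the substituent locant set {4,4,6} is lower than {4,6,6} at the first point of difference.
With this numbering: a bromo group at C-4; chloro groups at C-4 and C-6.
Prefixes are listed alphabetically: bromo, chloro.
Putting it together: 4-bromo-4,6-dichlorononane.

4-bromo-4,6-dichlorononane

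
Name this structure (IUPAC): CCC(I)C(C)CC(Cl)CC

The parent chain contains 8 carbons (octane).
Number the chain so that the substituent locant set {3,4,6} is lower than {3,5,6} at the first point of difference.
This places a chloro group at C-6; an iodo group at C-3; a methyl group at C-4.
The substituents are ordered alphabetically, ignoring any di-/tri- multipliers.
The name is 6-chloro-3-iodo-4-methyloctane.

6-chloro-3-iodo-4-methyloctane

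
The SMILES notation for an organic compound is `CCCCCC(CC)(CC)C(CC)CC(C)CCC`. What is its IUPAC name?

The longest carbon chain is 12 atoms: the parent is dodecane.
The numbering direction is chosen so that the substituent locant set {4,6,7,7} is lower than {6,6,7,9} at the first point of difference.
With this numbering: ethyl groups at C-6 and C-7 (×2); a methyl group at C-4.
The substituents are ordered alphabetically, ignoring any di-/tri- multipliers.
Assembling the pieces gives 6,7,7-triethyl-4-methyldodecane.

6,7,7-triethyl-4-methyldodecane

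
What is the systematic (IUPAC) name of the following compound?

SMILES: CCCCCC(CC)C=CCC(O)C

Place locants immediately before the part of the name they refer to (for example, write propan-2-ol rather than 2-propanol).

Counting along the main chain through the –OH group and the multiple bond gives 11 carbons: the parent is undecane.
The principal characteristic group is an alcohol (–OH), named with the suffix -ol.
A C=C double bond in the chain gives the infix -ene-.
Number the chain so that numbering from this end puts the hydroxyl group at C-2 rather than C-10.
With this numbering: the hydroxyl at C-2; the double bond between C-4 and C-5; an ethyl group at C-6.
The name is 6-ethylundec-4-en-2-ol.

6-ethylundec-4-en-2-ol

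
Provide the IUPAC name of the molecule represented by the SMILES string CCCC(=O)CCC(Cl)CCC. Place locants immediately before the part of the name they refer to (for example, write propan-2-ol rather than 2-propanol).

The longest carbon chain that includes the carbonyl has 10 carbons, so the parent hydride is decane.
The principal characteristic group is a ketone (C=O on an internal carbon), named with the suffix -one.
Choose the numbering such that numbering from this end puts the carbonyl group at C-4 rather than C-7.
That gives the carbonyl at C-4; a chloro group at C-7.
Putting it together: 7-chlorodecan-4-one.

7-chlorodecan-4-one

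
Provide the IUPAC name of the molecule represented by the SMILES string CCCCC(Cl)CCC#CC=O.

6-chlorodec-2-ynal

Counting along the main chain through the –CHO group and the multiple bond gives 10 carbons: the parent is decane.
An aldehyde (terminal –CHO) is the principal characteristic group, giving the suffix -al.
A C≡C triple bond in the chain gives the infix -yne-.
Choose the numbering such that the aldehyde carbon is C-1 by definition.
That gives the triple bond between C-2 and C-3; a chloro group at C-6.
Putting it together: 6-chlorodec-2-ynal.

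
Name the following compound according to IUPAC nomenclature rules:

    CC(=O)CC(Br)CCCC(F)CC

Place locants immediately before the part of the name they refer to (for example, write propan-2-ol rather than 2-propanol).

4-bromo-8-fluorodecan-2-one

Counting along the main chain through the carbonyl gives 10 carbons: the parent is decane.
The highest-priority functional group is a ketone (C=O on an internal carbon), so the name ends in -one.
Choose the numbering such that numbering from this end puts the carbonyl group at C-2 rather than C-9.
With this numbering: the carbonyl at C-2; a bromo group at C-4; a fluoro group at C-8.
Prefixes are listed alphabetically: bromo, fluoro.
The name is 4-bromo-8-fluorodecan-2-one.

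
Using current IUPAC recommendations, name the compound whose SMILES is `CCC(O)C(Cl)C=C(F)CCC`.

4-chloro-6-fluoronon-5-en-3-ol

Counting along the main chain through the –OH group and the multiple bond gives 9 carbons: the parent is nonane.
The highest-priority functional group is an alcohol (–OH), so the name ends in -ol.
The chain contains a C=C double bond, so the unsaturation ending is -ene.
Number the chain so that numbering from this end puts the hydroxyl group at C-3 rather than C-7.
That gives the hydroxyl at C-3; the double bond between C-5 and C-6; a chloro group at C-4; a fluoro group at C-6.
The substituents are ordered alphabetically, ignoring any di-/tri- multipliers.
The name is 4-chloro-6-fluoronon-5-en-3-ol.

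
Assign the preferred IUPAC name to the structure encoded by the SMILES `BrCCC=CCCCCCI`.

Counting along the main chain through the multiple bond gives 9 carbons: the parent is nonane.
The chain contains a C=C double bond, so the unsaturation ending is -ene.
Choose the numbering such that numbering from this end puts the double bond at C-3 rather than C-6.
This places the double bond between C-3 and C-4; a bromo group at C-1; an iodo group at C-9.
Prefixes are listed alphabetically: bromo, iodo.
Assembling the pieces gives 1-bromo-9-iodonon-3-ene.

1-bromo-9-iodonon-3-ene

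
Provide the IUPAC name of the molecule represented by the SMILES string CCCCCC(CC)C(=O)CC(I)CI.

The longest carbon chain that includes the carbonyl has 10 carbons, so the parent hydride is decane.
The principal characteristic group is a ketone (C=O on an internal carbon), named with the suffix -one.
The numbering direction is chosen so that numbering from this end puts the carbonyl group at C-4 rather than C-7.
This places the carbonyl at C-4; an ethyl group at C-5; iodo groups at C-1 and C-2.
Prefixes are listed alphabetically: ethyl, iodo.
Putting it together: 5-ethyl-1,2-diiododecan-4-one.

5-ethyl-1,2-diiododecan-4-one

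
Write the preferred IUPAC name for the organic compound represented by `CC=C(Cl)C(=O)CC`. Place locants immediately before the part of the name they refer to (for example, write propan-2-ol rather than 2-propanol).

The longest carbon chain that includes the carbonyl and the multiple bond has 6 carbons, so the parent hydride is hexane.
The highest-priority functional group is a ketone (C=O on an internal carbon), so the name ends in -one.
There is one C=C double bond, indicated by the ending -ene.
Number the chain so that numbering from this end puts the carbonyl group at C-3 rather than C-4.
With this numbering: the carbonyl at C-3; the double bond between C-4 and C-5; a chloro group at C-4.
Assembling the pieces gives 4-chlorohex-4-en-3-one.

4-chlorohex-4-en-3-one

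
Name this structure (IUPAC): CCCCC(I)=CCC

The longest carbon chain that includes the multiple bond has 8 carbons, so the parent hydride is octane.
The chain contains a C=C double bond, so the unsaturation ending is -ene.
The numbering direction is chosen so that numbering from this end puts the double bond at C-3 rather than C-5.
This places the double bond between C-3 and C-4; an iodo group at C-4.
Putting it together: 4-iodooct-3-ene.

4-iodooct-3-ene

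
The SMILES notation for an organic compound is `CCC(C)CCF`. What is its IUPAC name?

The longest continuous carbon chain has 5 atoms, so the parent hydride is pentane.
Choose the numbering such that the substituent locant set {1,3} is lower than {3,5} at the first point of difference.
With this numbering: a fluoro group at C-1; a methyl group at C-3.
Substituent prefixes are cited in alphabetical order (multiplying prefixes like di-/tri- are ignored for ordering).
The name is 1-fluoro-3-methylpentane.

1-fluoro-3-methylpentane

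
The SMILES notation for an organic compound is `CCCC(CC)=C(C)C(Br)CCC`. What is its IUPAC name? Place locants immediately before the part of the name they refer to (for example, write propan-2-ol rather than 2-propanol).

6-bromo-4-ethyl-5-methylnon-4-ene

Counting along the main chain through the multiple bond gives 9 carbons: the parent is nonane.
The chain contains a C=C double bond, so the unsaturation ending is -ene.
Choose the numbering such that numbering from this end puts the double bond at C-4 rather than C-5.
This places the double bond between C-4 and C-5; a bromo group at C-6; an ethyl group at C-4; a methyl group at C-5.
Substituent prefixes are cited in alphabetical order (multiplying prefixes like di-/tri- are ignored for ordering).
Putting it together: 6-bromo-4-ethyl-5-methylnon-4-ene.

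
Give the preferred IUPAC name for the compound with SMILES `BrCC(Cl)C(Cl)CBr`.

The parent chain contains 4 carbons (butane).
The molecule is symmetric, so either numbering direction gives the same locants.
With this numbering: bromo groups at C-1 and C-4; chloro groups at C-2 and C-3.
Substituent prefixes are cited in alphabetical order (multiplying prefixes like di-/tri- are ignored for ordering).
Putting it together: 1,4-dibromo-2,3-dichlorobutane.

1,4-dibromo-2,3-dichlorobutane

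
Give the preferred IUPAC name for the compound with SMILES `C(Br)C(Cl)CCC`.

The parent chain contains 5 carbons (pentane).
The numbering direction is chosen so that the substituent locant set {1,2} is lower than {4,5} at the first point of difference.
That gives a bromo group at C-1; a chloro group at C-2.
Prefixes are listed alphabetically: bromo, chloro.
The name is 1-bromo-2-chloropentane.

1-bromo-2-chloropentane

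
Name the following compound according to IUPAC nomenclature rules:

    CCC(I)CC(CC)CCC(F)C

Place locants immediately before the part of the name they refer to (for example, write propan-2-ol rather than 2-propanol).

5-ethyl-2-fluoro-7-iodononane

The longest continuous carbon chain has 9 atoms, so the parent hydride is nonane.
The numbering direction is chosen so that the substituent locant set {2,5,7} is lower than {3,5,8} at the first point of difference.
This places an ethyl group at C-5; a fluoro group at C-2; an iodo group at C-7.
Substituent prefixes are cited in alphabetical order (multiplying prefixes like di-/tri- are ignored for ordering).
Assembling the pieces gives 5-ethyl-2-fluoro-7-iodononane.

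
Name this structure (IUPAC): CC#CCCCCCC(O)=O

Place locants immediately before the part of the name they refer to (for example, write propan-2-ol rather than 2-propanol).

non-7-ynoic acid

Counting along the main chain through the –COOH group and the multiple bond gives 9 carbons: the parent is nonane.
The principal characteristic group is a carboxylic acid (terminal –COOH), named with the suffix -oic acid.
There is one C≡C triple bond, indicated by the ending -yne.
Choose the numbering such that the carboxylic acid carbon is C-1 by definition.
That gives the triple bond between C-7 and C-8.
Putting it together: non-7-ynoic acid.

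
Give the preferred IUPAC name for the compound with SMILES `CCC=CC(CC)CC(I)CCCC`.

5-ethyl-7-iodoundec-3-ene

Counting along the main chain through the multiple bond gives 11 carbons: the parent is undecane.
A C=C double bond in the chain gives the infix -ene-.
Choose the numbering such that numbering from this end puts the double bond at C-3 rather than C-8.
With this numbering: the double bond between C-3 and C-4; an ethyl group at C-5; an iodo group at C-7.
Prefixes are listed alphabetically: ethyl, iodo.
Putting it together: 5-ethyl-7-iodoundec-3-ene.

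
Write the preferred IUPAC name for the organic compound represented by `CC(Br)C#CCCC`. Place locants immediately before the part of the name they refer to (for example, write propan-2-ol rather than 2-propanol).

Counting along the main chain through the multiple bond gives 7 carbons: the parent is heptane.
There is one C≡C triple bond, indicated by the ending -yne.
The numbering direction is chosen so that numbering from this end puts the triple bond at C-3 rather than C-4.
With this numbering: the triple bond between C-3 and C-4; a bromo group at C-2.
Putting it together: 2-bromohept-3-yne.

2-bromohept-3-yne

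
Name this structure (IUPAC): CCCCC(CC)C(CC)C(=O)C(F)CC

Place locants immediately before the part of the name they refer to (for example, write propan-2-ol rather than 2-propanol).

The longest chain bearing the carbonyl is 10 carbons long (decane).
The highest-priority functional group is a ketone (C=O on an internal carbon), so the name ends in -one.
Number the chain so that numbering from this end puts the carbonyl group at C-4 rather than C-7.
That gives the carbonyl at C-4; ethyl groups at C-5 and C-6; a fluoro group at C-3.
Substituent prefixes are cited in alphabetical order (multiplying prefixes like di-/tri- are ignored for ordering).
The name is 5,6-diethyl-3-fluorodecan-4-one.

5,6-diethyl-3-fluorodecan-4-one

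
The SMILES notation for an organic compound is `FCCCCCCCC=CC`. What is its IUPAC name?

10-fluorodec-2-ene

Counting along the main chain through the multiple bond gives 10 carbons: the parent is decane.
The chain contains a C=C double bond, so the unsaturation ending is -ene.
Number the chain so that numbering from this end puts the double bond at C-2 rather than C-8.
That gives the double bond between C-2 and C-3; a fluoro group at C-10.
Assembling the pieces gives 10-fluorodec-2-ene.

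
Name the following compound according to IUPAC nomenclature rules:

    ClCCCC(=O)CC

The longest carbon chain that includes the carbonyl has 6 carbons, so the parent hydride is hexane.
The highest-priority functional group is a ketone (C=O on an internal carbon), so the name ends in -one.
Choose the numbering such that numbering from this end puts the carbonyl group at C-3 rather than C-4.
That gives the carbonyl at C-3; a chloro group at C-6.
Assembling the pieces gives 6-chlorohexan-3-one.

6-chlorohexan-3-one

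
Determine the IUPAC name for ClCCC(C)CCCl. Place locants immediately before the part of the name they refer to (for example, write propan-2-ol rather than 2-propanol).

The parent chain contains 5 carbons (pentane).
Numbering from either end gives identical locants here.
That gives chloro groups at C-1 and C-5; a methyl group at C-3.
Prefixes are listed alphabetically: chloro, methyl.
The name is 1,5-dichloro-3-methylpentane.

1,5-dichloro-3-methylpentane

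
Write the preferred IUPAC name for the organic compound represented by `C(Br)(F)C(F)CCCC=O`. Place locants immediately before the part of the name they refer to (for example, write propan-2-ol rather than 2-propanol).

6-bromo-5,6-difluorohexanal

Counting along the main chain through the –CHO group gives 6 carbons: the parent is hexane.
The highest-priority functional group is an aldehyde (terminal –CHO), so the name ends in -al.
Choose the numbering such that the aldehyde carbon is C-1 by definition.
This places a bromo group at C-6; fluoro groups at C-5 and C-6.
Substituent prefixes are cited in alphabetical order (multiplying prefixes like di-/tri- are ignored for ordering).
Putting it together: 6-bromo-5,6-difluorohexanal.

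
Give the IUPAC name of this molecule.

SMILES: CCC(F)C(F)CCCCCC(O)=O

The longest chain bearing the –COOH group is 10 carbons long (decane).
The principal characteristic group is a carboxylic acid (terminal –COOH), named with the suffix -oic acid.
The numbering direction is chosen so that the carboxylic acid carbon is C-1 by definition.
That gives fluoro groups at C-7 and C-8.
Assembling the pieces gives 7,8-difluorodecanoic acid.

7,8-difluorodecanoic acid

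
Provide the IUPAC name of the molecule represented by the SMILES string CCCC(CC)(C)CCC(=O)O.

The longest chain bearing the –COOH group is 7 carbons long (heptane).
A carboxylic acid (terminal –COOH) is the principal characteristic group, giving the suffix -oic acid.
The numbering direction is chosen so that the carboxylic acid carbon is C-1 by definition.
With this numbering: an ethyl group at C-4; a methyl group at C-4.
Substituent prefixes are cited in alphabetical order (multiplying prefixes like di-/tri- are ignored for ordering).
The name is 4-ethyl-4-methylheptanoic acid.

4-ethyl-4-methylheptanoic acid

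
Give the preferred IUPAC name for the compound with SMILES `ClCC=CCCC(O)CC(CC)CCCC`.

1-chloro-8-ethyldodec-2-en-6-ol

The longest carbon chain that includes the –OH group and the multiple bond has 12 carbons, so the parent hydride is dodecane.
The principal characteristic group is an alcohol (–OH), named with the suffix -ol.
There is one C=C double bond, indicated by the ending -ene.
Choose the numbering such that numbering from this end puts the hydroxyl group at C-6 rather than C-7.
That gives the hydroxyl at C-6; the double bond between C-2 and C-3; a chloro group at C-1; an ethyl group at C-8.
Prefixes are listed alphabetically: chloro, ethyl.
The name is 1-chloro-8-ethyldodec-2-en-6-ol.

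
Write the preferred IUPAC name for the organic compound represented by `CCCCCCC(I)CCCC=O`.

The longest carbon chain that includes the –CHO group has 11 carbons, so the parent hydride is undecane.
The principal characteristic group is an aldehyde (terminal –CHO), named with the suffix -al.
Number the chain so that the aldehyde carbon is C-1 by definition.
This places an iodo group at C-5.
Assembling the pieces gives 5-iodoundecanal.

5-iodoundecanal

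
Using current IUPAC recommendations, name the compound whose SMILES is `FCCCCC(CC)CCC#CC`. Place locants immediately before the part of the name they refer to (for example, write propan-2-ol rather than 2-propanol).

6-ethyl-10-fluorodec-2-yne

Counting along the main chain through the multiple bond gives 10 carbons: the parent is decane.
There is one C≡C triple bond, indicated by the ending -yne.
Choose the numbering such that numbering from this end puts the triple bond at C-2 rather than C-8.
That gives the triple bond between C-2 and C-3; an ethyl group at C-6; a fluoro group at C-10.
Prefixes are listed alphabetically: ethyl, fluoro.
Putting it together: 6-ethyl-10-fluorodec-2-yne.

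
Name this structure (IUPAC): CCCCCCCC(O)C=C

dec-1-en-3-ol

Counting along the main chain through the –OH group and the multiple bond gives 10 carbons: the parent is decane.
The highest-priority functional group is an alcohol (–OH), so the name ends in -ol.
A C=C double bond in the chain gives the infix -ene-.
The numbering direction is chosen so that numbering from this end puts the hydroxyl group at C-3 rather than C-8.
That gives the hydroxyl at C-3; the double bond between C-1 and C-2.
Putting it together: dec-1-en-3-ol.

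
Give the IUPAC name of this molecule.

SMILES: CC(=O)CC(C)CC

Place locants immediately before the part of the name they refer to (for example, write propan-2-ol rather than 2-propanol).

Counting along the main chain through the carbonyl gives 6 carbons: the parent is hexane.
A ketone (C=O on an internal carbon) is the principal characteristic group, giving the suffix -one.
Choose the numbering such that numbering from this end puts the carbonyl group at C-2 rather than C-5.
This places the carbonyl at C-2; a methyl group at C-4.
Putting it together: 4-methylhexan-2-one.

4-methylhexan-2-one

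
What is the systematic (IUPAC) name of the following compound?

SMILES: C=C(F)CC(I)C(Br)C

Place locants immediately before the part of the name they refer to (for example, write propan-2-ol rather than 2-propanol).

The longest carbon chain that includes the multiple bond has 6 carbons, so the parent hydride is hexane.
A C=C double bond in the chain gives the infix -ene-.
The numbering direction is chosen so that numbering from this end puts the double bond at C-1 rather than C-5.
That gives the double bond between C-1 and C-2; a bromo group at C-5; a fluoro group at C-2; an iodo group at C-4.
The substituents are ordered alphabetically, ignoring any di-/tri- multipliers.
The name is 5-bromo-2-fluoro-4-iodohex-1-ene.

5-bromo-2-fluoro-4-iodohex-1-ene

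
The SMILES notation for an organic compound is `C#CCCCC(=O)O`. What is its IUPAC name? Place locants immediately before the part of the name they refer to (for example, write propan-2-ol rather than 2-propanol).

hex-5-ynoic acid

The longest chain bearing the –COOH group and the multiple bond is 6 carbons long (hexane).
The principal characteristic group is a carboxylic acid (terminal –COOH), named with the suffix -oic acid.
There is one C≡C triple bond, indicated by the ending -yne.
Number the chain so that the carboxylic acid carbon is C-1 by definition.
That gives the triple bond between C-5 and C-6.
The name is hex-5-ynoic acid.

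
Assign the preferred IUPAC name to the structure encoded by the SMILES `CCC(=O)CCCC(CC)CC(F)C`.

7-ethyl-9-fluorodecan-3-one

The longest chain bearing the carbonyl is 10 carbons long (decane).
The principal characteristic group is a ketone (C=O on an internal carbon), named with the suffix -one.
The numbering direction is chosen so that numbering from this end puts the carbonyl group at C-3 rather than C-8.
With this numbering: the carbonyl at C-3; an ethyl group at C-7; a fluoro group at C-9.
Prefixes are listed alphabetically: ethyl, fluoro.
The name is 7-ethyl-9-fluorodecan-3-one.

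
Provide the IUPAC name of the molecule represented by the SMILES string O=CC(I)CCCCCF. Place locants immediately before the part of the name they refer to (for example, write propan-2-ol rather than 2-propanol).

Counting along the main chain through the –CHO group gives 7 carbons: the parent is heptane.
The principal characteristic group is an aldehyde (terminal –CHO), named with the suffix -al.
The numbering direction is chosen so that the aldehyde carbon is C-1 by definition.
With this numbering: a fluoro group at C-7; an iodo group at C-2.
Substituent prefixes are cited in alphabetical order (multiplying prefixes like di-/tri- are ignored for ordering).
Assembling the pieces gives 7-fluoro-2-iodoheptanal.

7-fluoro-2-iodoheptanal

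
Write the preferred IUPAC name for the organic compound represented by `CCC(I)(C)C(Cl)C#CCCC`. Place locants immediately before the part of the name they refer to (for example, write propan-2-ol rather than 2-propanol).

6-chloro-7-iodo-7-methylnon-4-yne

The longest carbon chain that includes the multiple bond has 9 carbons, so the parent hydride is nonane.
There is one C≡C triple bond, indicated by the ending -yne.
The numbering direction is chosen so that numbering from this end puts the triple bond at C-4 rather than C-5.
That gives the triple bond between C-4 and C-5; a chloro group at C-6; an iodo group at C-7; a methyl group at C-7.
The substituents are ordered alphabetically, ignoring any di-/tri- multipliers.
Putting it together: 6-chloro-7-iodo-7-methylnon-4-yne.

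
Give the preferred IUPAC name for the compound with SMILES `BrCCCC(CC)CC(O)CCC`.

9-bromo-6-ethylnonan-4-ol

The longest carbon chain that includes the –OH group has 9 carbons, so the parent hydride is nonane.
The principal characteristic group is an alcohol (–OH), named with the suffix -ol.
Number the chain so that numbering from this end puts the hydroxyl group at C-4 rather than C-6.
This places the hydroxyl at C-4; a bromo group at C-9; an ethyl group at C-6.
The substituents are ordered alphabetically, ignoring any di-/tri- multipliers.
Assembling the pieces gives 9-bromo-6-ethylnonan-4-ol.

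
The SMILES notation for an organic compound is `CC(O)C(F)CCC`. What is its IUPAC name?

3-fluorohexan-2-ol

The longest carbon chain that includes the –OH group has 6 carbons, so the parent hydride is hexane.
An alcohol (–OH) is the principal characteristic group, giving the suffix -ol.
The numbering direction is chosen so that numbering from this end puts the hydroxyl group at C-2 rather than C-5.
That gives the hydroxyl at C-2; a fluoro group at C-3.
The name is 3-fluorohexan-2-ol.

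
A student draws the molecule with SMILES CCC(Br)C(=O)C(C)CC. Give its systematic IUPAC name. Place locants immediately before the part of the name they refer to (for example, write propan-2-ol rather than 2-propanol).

3-bromo-5-methylheptan-4-one

Counting along the main chain through the carbonyl gives 7 carbons: the parent is heptane.
The principal characteristic group is a ketone (C=O on an internal carbon), named with the suffix -one.
Number the chain so that the locant sets are identical either way, so the alphabetically earlier bromo substituent takes the lower locant (3 rather than 5).
With this numbering: the carbonyl at C-4; a bromo group at C-3; a methyl group at C-5.
Substituent prefixes are cited in alphabetical order (multiplying prefixes like di-/tri- are ignored for ordering).
Assembling the pieces gives 3-bromo-5-methylheptan-4-one.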